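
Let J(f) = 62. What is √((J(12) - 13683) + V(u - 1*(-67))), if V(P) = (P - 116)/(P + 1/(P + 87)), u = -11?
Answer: I*√873775244521/8009 ≈ 116.71*I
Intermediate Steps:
V(P) = (-116 + P)/(P + 1/(87 + P))
√((J(12) - 13683) + V(u - 1*(-67))) = √((62 - 13683) + (-10092 + (-11 - 1*(-67))² - 29*(-11 - 1*(-67)))/(1 + (-11 - 1*(-67))² + 87*(-11 - 1*(-67)))) = √(-13621 + (-10092 + (-11 + 67)² - 29*(-11 + 67))/(1 + (-11 + 67)² + 87*(-11 + 67))) = √(-13621 + (-10092 + 56² - 29*56)/(1 + 56² + 87*56)) = √(-13621 + (-10092 + 3136 - 1624)/(1 + 3136 + 4872)) = √(-13621 - 8580/8009) = √(-109099169/8009) = I*√873775244521/8009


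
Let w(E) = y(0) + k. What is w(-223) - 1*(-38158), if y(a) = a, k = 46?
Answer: 38204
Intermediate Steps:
w(E) = 46 (w(E) = 0 + 46 = 46)
w(-223) - 1*(-38158) = 46 - 1*(-38158) = 46 + 38158 = 38204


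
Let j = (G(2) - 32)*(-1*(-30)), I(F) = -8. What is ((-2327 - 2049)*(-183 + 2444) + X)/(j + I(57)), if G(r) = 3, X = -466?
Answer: 4947301/439 ≈ 11269.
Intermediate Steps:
j = -870 (j = (3 - 32)*(-1*(-30)) = -29*30 = -870)
((-2327 - 2049)*(-183 + 2444) + X)/(j + I(57)) = ((-2327 - 2049)*(-183 + 2444) - 466)/(-870 - 8) = (-4376*2261 - 466)/(-878) = (-9894136 - 466)*(-1/878) = -9894602*(-1/878) = 4947301/439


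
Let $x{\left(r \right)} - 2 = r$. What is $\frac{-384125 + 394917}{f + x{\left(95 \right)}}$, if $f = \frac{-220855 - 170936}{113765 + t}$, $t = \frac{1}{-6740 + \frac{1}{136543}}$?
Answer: $\frac{1129899831467337664}{9795131964497395} \approx 115.35$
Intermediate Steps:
$t = - \frac{136543}{920299819}$ ($t = \frac{1}{-6740 + \frac{1}{136543}} = \frac{1}{- \frac{920299819}{136543}} = - \frac{136543}{920299819} \approx -0.00014837$)
$x{\left(r \right)} = 2 + r$
$f = - \frac{360565186385829}{104697908771992}$ ($f = \frac{-220855 - 170936}{113765 - \frac{136543}{920299819}} = - \frac{391791}{\frac{104697908771992}{920299819}} = \left(-391791\right) \frac{920299819}{104697908771992} = - \frac{360565186385829}{104697908771992} \approx -3.4439$)
$\frac{-384125 + 394917}{f + x{\left(95 \right)}} = \frac{-384125 + 394917}{- \frac{360565186385829}{104697908771992} + \left(2 + 95\right)} = \frac{10792}{- \frac{360565186385829}{104697908771992} + 97} = \frac{10792}{\frac{9795131964497395}{104697908771992}} = 10792 \cdot \frac{104697908771992}{9795131964497395} = \frac{1129899831467337664}{9795131964497395}$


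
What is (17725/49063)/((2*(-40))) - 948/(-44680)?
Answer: 73224623/4384269680 ≈ 0.016702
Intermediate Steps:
(17725/49063)/((2*(-40))) - 948/(-44680) = (17725*(1/49063))/(-80) - 948*(-1/44680) = (17725/49063)*(-1/80) + 237/11170 = -3545/785008 + 237/11170 = 73224623/4384269680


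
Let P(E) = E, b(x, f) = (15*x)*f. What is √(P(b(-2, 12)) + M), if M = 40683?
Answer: √40323 ≈ 200.81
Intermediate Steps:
b(x, f) = 15*f*x
√(P(b(-2, 12)) + M) = √(15*12*(-2) + 40683) = √(-360 + 40683) = √40323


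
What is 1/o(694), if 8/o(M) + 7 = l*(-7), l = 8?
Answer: -63/8 ≈ -7.8750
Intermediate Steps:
o(M) = -8/63 (o(M) = 8/(-7 + 8*(-7)) = 8/(-7 - 56) = 8/(-63) = 8*(-1/63) = -8/63)
1/o(694) = 1/(-8/63) = -63/8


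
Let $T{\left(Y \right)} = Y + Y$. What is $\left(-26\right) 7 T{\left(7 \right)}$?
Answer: $-2548$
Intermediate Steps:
$T{\left(Y \right)} = 2 Y$
$\left(-26\right) 7 T{\left(7 \right)} = \left(-26\right) 7 \cdot 2 \cdot 7 = \left(-182\right) 14 = -2548$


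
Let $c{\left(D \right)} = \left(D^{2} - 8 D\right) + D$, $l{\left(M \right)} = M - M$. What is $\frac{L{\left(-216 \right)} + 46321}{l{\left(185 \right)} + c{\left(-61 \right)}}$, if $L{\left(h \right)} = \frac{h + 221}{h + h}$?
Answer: $\frac{20010667}{1791936} \approx 11.167$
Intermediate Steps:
$l{\left(M \right)} = 0$
$c{\left(D \right)} = D^{2} - 7 D$
$L{\left(h \right)} = \frac{221 + h}{2 h}$
$\frac{L{\left(-216 \right)} + 46321}{l{\left(185 \right)} + c{\left(-61 \right)}} = \frac{\frac{221 - 216}{2 \left(-216\right)} + 46321}{0 - 61 \left(-7 - 61\right)} = \frac{\frac{1}{2} \left(- \frac{1}{216}\right) 5 + 46321}{0 - -4148} = \frac{- \frac{5}{432} + 46321}{0 + 4148} = \frac{20010667}{432 \cdot 4148} = \frac{20010667}{432} \cdot \frac{1}{4148} = \frac{20010667}{1791936}$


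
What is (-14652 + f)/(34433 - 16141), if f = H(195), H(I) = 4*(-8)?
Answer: -3671/4573 ≈ -0.80276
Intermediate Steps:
H(I) = -32
f = -32
(-14652 + f)/(34433 - 16141) = (-14652 - 32)/(34433 - 16141) = -14684/18292 = -14684*1/18292 = -3671/4573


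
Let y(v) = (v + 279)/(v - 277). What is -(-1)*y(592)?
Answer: 871/315 ≈ 2.7651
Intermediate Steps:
y(v) = (279 + v)/(-277 + v)
-(-1)*y(592) = -(-1)*(279 + 592)/(-277 + 592) = -(-1)*871/315 = -1*(-871/315) = 871/315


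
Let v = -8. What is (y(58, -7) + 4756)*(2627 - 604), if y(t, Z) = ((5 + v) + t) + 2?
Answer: 9736699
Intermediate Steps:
y(t, Z) = -1 + t (y(t, Z) = ((5 - 8) + t) + 2 = (-3 + t) + 2 = -1 + t)
(y(58, -7) + 4756)*(2627 - 604) = ((-1 + 58) + 4756)*(2627 - 604) = (57 + 4756)*2023 = 4813*2023 = 9736699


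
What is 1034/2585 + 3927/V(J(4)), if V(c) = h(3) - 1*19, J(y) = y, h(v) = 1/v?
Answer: -8399/40 ≈ -209.98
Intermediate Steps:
V(c) = -56/3 (V(c) = 1/3 - 1*19 = 1/3 - 19 = -56/3)
1034/2585 + 3927/V(J(4)) = 1034/2585 + 3927/(-56/3) = 1034*(1/2585) + 3927*(-3/56) = 2/5 - 1683/8 = -8399/40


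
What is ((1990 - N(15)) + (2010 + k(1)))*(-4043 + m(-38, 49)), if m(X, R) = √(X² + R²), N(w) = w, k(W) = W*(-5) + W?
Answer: -16095183 + 3981*√3845 ≈ -1.5848e+7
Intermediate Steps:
k(W) = -4*W (k(W) = -5*W + W = -4*W)
m(X, R) = √(R² + X²)
((1990 - N(15)) + (2010 + k(1)))*(-4043 + m(-38, 49)) = ((1990 - 1*15) + (2010 - 4*1))*(-4043 + √(49² + (-38)²)) = ((1990 - 15) + (2010 - 4))*(-4043 + √(2401 + 1444)) = (1975 + 2006)*(-4043 + √3845) = 3981*(-4043 + √3845) = -16095183 + 3981*√3845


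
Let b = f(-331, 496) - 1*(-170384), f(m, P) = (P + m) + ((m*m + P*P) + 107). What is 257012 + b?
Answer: 783245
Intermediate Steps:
f(m, P) = 107 + P + m + P**2 + m**2 (f(m, P) = (P + m) + ((m**2 + P**2) + 107) = (P + m) + ((P**2 + m**2) + 107) = (P + m) + (107 + P**2 + m**2) = 107 + P + m + P**2 + m**2)
b = 526233 (b = (107 + 496 - 331 + 496**2 + (-331)**2) - 1*(-170384) = (107 + 496 - 331 + 246016 + 109561) + 170384 = 355849 + 170384 = 526233)
257012 + b = 257012 + 526233 = 783245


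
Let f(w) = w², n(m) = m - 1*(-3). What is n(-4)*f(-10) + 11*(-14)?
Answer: -254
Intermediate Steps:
n(m) = 3 + m (n(m) = m + 3 = 3 + m)
n(-4)*f(-10) + 11*(-14) = (3 - 4)*(-10)² + 11*(-14) = -1*100 - 154 = -100 - 154 = -254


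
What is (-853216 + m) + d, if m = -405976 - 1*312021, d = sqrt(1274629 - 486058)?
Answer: -1571213 + 3*sqrt(87619) ≈ -1.5703e+6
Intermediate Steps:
d = 3*sqrt(87619) (d = sqrt(788571) = 3*sqrt(87619) ≈ 888.02)
m = -717997 (m = -405976 - 312021 = -717997)
(-853216 + m) + d = (-853216 - 717997) + 3*sqrt(87619) = -1571213 + 3*sqrt(87619)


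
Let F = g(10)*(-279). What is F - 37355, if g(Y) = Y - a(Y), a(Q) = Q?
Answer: -37355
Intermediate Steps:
g(Y) = 0 (g(Y) = Y - Y = 0)
F = 0 (F = 0*(-279) = 0)
F - 37355 = 0 - 37355 = -37355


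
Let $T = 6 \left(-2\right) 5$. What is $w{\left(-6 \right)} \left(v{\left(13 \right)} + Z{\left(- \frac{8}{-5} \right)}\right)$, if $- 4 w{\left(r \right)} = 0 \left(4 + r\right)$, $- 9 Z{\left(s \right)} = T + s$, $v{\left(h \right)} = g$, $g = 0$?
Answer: $0$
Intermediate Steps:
$v{\left(h \right)} = 0$
$T = -60$ ($T = \left(-12\right) 5 = -60$)
$Z{\left(s \right)} = \frac{20}{3} - \frac{s}{9}$ ($Z{\left(s \right)} = - \frac{-60 + s}{9} = \frac{20}{3} - \frac{s}{9}$)
$w{\left(r \right)} = 0$ ($w{\left(r \right)} = - \frac{0 \left(4 + r\right)}{4} = \left(- \frac{1}{4}\right) 0 = 0$)
$w{\left(-6 \right)} \left(v{\left(13 \right)} + Z{\left(- \frac{8}{-5} \right)}\right) = 0 \left(0 + \left(\frac{20}{3} - \frac{\left(-8\right) \frac{1}{-5}}{9}\right)\right) = 0 \left(0 + \left(\frac{20}{3} - \frac{\left(-8\right) \left(- \frac{1}{5}\right)}{9}\right)\right) = 0 \left(0 + \left(\frac{20}{3} - \frac{8}{45}\right)\right) = 0 \left(0 + \frac{292}{45}\right) = 0 \cdot \frac{292}{45} = 0$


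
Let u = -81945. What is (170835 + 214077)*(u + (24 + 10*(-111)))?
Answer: -31959628272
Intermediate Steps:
(170835 + 214077)*(u + (24 + 10*(-111))) = (170835 + 214077)*(-81945 + (24 + 10*(-111))) = 384912*(-81945 + (24 - 1110)) = 384912*(-81945 - 1086) = 384912*(-83031) = -31959628272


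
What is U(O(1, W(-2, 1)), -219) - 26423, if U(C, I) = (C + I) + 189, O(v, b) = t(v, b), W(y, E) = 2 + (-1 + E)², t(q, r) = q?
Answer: -26452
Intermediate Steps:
O(v, b) = v
U(C, I) = 189 + C + I
U(O(1, W(-2, 1)), -219) - 26423 = (189 + 1 - 219) - 26423 = -29 - 26423 = -26452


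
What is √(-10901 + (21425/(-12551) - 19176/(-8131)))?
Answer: 2*I*√12847814673737505/2171323 ≈ 104.4*I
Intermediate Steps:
√(-10901 + (21425/(-12551) - 19176/(-8131))) = √(-10901 + (21425*(-1/12551) - 19176*(-1/8131))) = √(-10901 + (-21425/12551 + 408/173)) = √(-10901 + 1414283/2171323) = √(-23668177740/2171323) = 2*I*√12847814673737505/2171323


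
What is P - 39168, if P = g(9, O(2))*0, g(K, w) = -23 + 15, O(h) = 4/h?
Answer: -39168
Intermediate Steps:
g(K, w) = -8
P = 0 (P = -8*0 = 0)
P - 39168 = 0 - 39168 = -39168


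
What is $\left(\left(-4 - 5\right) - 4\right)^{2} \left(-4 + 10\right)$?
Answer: $1014$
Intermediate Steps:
$\left(\left(-4 - 5\right) - 4\right)^{2} \left(-4 + 10\right) = \left(-9 - 4\right)^{2} \cdot 6 = \left(-13\right)^{2} \cdot 6 = 169 \cdot 6 = 1014$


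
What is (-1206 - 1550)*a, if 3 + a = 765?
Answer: -2100072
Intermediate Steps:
a = 762 (a = -3 + 765 = 762)
(-1206 - 1550)*a = (-1206 - 1550)*762 = -2756*762 = -2100072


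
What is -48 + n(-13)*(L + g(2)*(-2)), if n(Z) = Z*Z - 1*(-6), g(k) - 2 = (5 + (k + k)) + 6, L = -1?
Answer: -6173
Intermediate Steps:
g(k) = 13 + 2*k (g(k) = 2 + ((5 + (k + k)) + 6) = 2 + ((5 + 2*k) + 6) = 2 + (11 + 2*k) = 13 + 2*k)
n(Z) = 6 + Z**2 (n(Z) = Z**2 + 6 = 6 + Z**2)
-48 + n(-13)*(L + g(2)*(-2)) = -48 + (6 + (-13)**2)*(-1 + (13 + 2*2)*(-2)) = -48 + (6 + 169)*(-1 + (13 + 4)*(-2)) = -48 + 175*(-1 + 17*(-2)) = -48 + 175*(-1 - 34) = -48 + 175*(-35) = -48 - 6125 = -6173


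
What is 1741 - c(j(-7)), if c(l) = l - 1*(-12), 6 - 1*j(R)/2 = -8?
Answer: 1701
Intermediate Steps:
j(R) = 28 (j(R) = 12 - 2*(-8) = 12 + 16 = 28)
c(l) = 12 + l (c(l) = l + 12 = 12 + l)
1741 - c(j(-7)) = 1741 - (12 + 28) = 1741 - 1*40 = 1741 - 40 = 1701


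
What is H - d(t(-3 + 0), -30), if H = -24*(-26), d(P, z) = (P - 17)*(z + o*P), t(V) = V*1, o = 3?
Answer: -156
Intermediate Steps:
t(V) = V
d(P, z) = (-17 + P)*(z + 3*P) (d(P, z) = (P - 17)*(z + 3*P) = (-17 + P)*(z + 3*P))
H = 624
H - d(t(-3 + 0), -30) = 624 - (-51*(-3 + 0) - 17*(-30) + 3*(-3 + 0)² + (-3 + 0)*(-30)) = 624 - (-51*(-3) + 510 + 3*(-3)² - 3*(-30)) = 624 - (153 + 510 + 3*9 + 90) = 624 - (153 + 510 + 27 + 90) = 624 - 1*780 = 624 - 780 = -156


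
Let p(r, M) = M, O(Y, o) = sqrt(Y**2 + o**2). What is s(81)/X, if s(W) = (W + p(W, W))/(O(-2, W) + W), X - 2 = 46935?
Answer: -6561/93874 + 81*sqrt(6565)/93874 ≈ 2.1302e-5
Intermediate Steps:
X = 46937 (X = 2 + 46935 = 46937)
s(W) = 2*W/(W + sqrt(4 + W**2)) (s(W) = (W + W)/(sqrt((-2)**2 + W**2) + W) = (2*W)/(sqrt(4 + W**2) + W) = (2*W)/(W + sqrt(4 + W**2)) = 2*W/(W + sqrt(4 + W**2)))
s(81)/X = (2*81/(81 + sqrt(4 + 81**2)))/46937 = (2*81/(81 + sqrt(4 + 6561)))*(1/46937) = (2*81/(81 + sqrt(6565)))*(1/46937) = (162/(81 + sqrt(6565)))*(1/46937) = 162/(46937*(81 + sqrt(6565)))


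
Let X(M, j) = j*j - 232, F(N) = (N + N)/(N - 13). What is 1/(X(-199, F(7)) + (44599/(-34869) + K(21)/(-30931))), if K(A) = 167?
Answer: -3235599117/737198899883 ≈ -0.0043890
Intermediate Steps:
F(N) = 2*N/(-13 + N) (F(N) = (2*N)/(-13 + N) = 2*N/(-13 + N))
X(M, j) = -232 + j² (X(M, j) = j² - 232 = -232 + j²)
1/(X(-199, F(7)) + (44599/(-34869) + K(21)/(-30931))) = 1/((-232 + (2*7/(-13 + 7))²) + (44599/(-34869) + 167/(-30931))) = 1/((-232 + (2*7/(-6))²) + (44599*(-1/34869) + 167*(-1/30931))) = 1/((-232 + (2*7*(-⅙))²) + (-44599/34869 - 167/30931)) = 1/((-232 + (-7/3)²) - 1385314792/1078533039) = 1/((-232 + 49/9) - 1385314792/1078533039) = 1/(-2039/9 - 1385314792/1078533039) = 1/(-737198899883/3235599117) = -3235599117/737198899883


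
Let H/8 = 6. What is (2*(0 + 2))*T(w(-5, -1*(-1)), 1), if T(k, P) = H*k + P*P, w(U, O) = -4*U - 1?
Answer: 3652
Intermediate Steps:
H = 48 (H = 8*6 = 48)
w(U, O) = -1 - 4*U
T(k, P) = P² + 48*k (T(k, P) = 48*k + P*P = 48*k + P² = P² + 48*k)
(2*(0 + 2))*T(w(-5, -1*(-1)), 1) = (2*(0 + 2))*(1² + 48*(-1 - 4*(-5))) = (2*2)*(1 + 48*(-1 + 20)) = 4*(1 + 48*19) = 4*(1 + 912) = 4*913 = 3652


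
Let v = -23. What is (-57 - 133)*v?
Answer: 4370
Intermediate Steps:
(-57 - 133)*v = (-57 - 133)*(-23) = -190*(-23) = 4370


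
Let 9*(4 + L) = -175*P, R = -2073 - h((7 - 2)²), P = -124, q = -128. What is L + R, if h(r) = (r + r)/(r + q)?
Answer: 310171/927 ≈ 334.60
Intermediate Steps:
h(r) = 2*r/(-128 + r) (h(r) = (r + r)/(r - 128) = (2*r)/(-128 + r) = 2*r/(-128 + r))
R = -213469/103 (R = -2073 - 2*(7 - 2)²/(-128 + (7 - 2)²) = -2073 - 2*5²/(-128 + 5²) = -2073 - 2*25/(-128 + 25) = -2073 - 2*25/(-103) = -2073 - 2*25*(-1)/103 = -2073 - 1*(-50/103) = -2073 + 50/103 = -213469/103 ≈ -2072.5)
L = 21664/9 (L = -4 + (-175*(-124))/9 = -4 + (⅑)*21700 = -4 + 21700/9 = 21664/9 ≈ 2407.1)
L + R = 21664/9 - 213469/103 = 310171/927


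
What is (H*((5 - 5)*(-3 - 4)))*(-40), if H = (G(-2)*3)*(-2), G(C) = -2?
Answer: 0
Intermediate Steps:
H = 12 (H = -2*3*(-2) = -6*(-2) = 12)
(H*((5 - 5)*(-3 - 4)))*(-40) = (12*((5 - 5)*(-3 - 4)))*(-40) = (12*(0*(-7)))*(-40) = (12*0)*(-40) = 0*(-40) = 0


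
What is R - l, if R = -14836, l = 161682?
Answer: -176518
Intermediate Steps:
R - l = -14836 - 1*161682 = -14836 - 161682 = -176518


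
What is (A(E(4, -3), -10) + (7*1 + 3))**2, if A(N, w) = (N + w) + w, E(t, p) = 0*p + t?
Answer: 36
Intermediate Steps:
E(t, p) = t (E(t, p) = 0 + t = t)
A(N, w) = N + 2*w
(A(E(4, -3), -10) + (7*1 + 3))**2 = ((4 + 2*(-10)) + (7*1 + 3))**2 = ((4 - 20) + (7 + 3))**2 = (-16 + 10)**2 = (-6)**2 = 36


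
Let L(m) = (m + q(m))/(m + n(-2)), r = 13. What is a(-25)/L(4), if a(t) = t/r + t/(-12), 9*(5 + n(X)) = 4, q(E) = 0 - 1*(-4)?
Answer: -125/11232 ≈ -0.011129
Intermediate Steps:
q(E) = 4 (q(E) = 0 + 4 = 4)
n(X) = -41/9 (n(X) = -5 + (⅑)*4 = -5 + 4/9 = -41/9)
a(t) = -t/156 (a(t) = t/13 + t/(-12) = t*(1/13) + t*(-1/12) = t/13 - t/12 = -t/156)
L(m) = (4 + m)/(-41/9 + m) (L(m) = (m + 4)/(m - 41/9) = (4 + m)/(-41/9 + m))
a(-25)/L(4) = (-1/156*(-25))/((9*(4 + 4)/(-41 + 9*4))) = 25/(156*((9*8/(-41 + 36)))) = 25/(156*((9*8/(-5)))) = 25/(156*((9*(-⅕)*8))) = 25/(156*(-72/5)) = (25/156)*(-5/72) = -125/11232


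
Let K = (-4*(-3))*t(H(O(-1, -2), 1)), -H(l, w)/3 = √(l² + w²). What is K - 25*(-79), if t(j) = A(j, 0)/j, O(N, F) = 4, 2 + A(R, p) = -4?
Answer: 1975 + 24*√17/17 ≈ 1980.8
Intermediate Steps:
A(R, p) = -6 (A(R, p) = -2 - 4 = -6)
H(l, w) = -3*√(l² + w²)
t(j) = -6/j
K = 24*√17/17 (K = (-4*(-3))*(-6*(-1/(3*√(4² + 1²)))) = 12*(-6*(-1/(3*√(16 + 1)))) = 12*(-6*(-√17/51)) = 12*(-(-2)*√17/17) = 12*(2*√17/17) = 24*√17/17 ≈ 5.8209)
K - 25*(-79) = 24*√17/17 - 25*(-79) = 24*√17/17 + 1975 = 1975 + 24*√17/17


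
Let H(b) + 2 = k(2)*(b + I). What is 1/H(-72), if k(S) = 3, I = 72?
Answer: -½ ≈ -0.50000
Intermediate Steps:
H(b) = 214 + 3*b (H(b) = -2 + 3*(b + 72) = -2 + 3*(72 + b) = -2 + (216 + 3*b) = 214 + 3*b)
1/H(-72) = 1/(214 + 3*(-72)) = 1/(214 - 216) = 1/(-2) = -½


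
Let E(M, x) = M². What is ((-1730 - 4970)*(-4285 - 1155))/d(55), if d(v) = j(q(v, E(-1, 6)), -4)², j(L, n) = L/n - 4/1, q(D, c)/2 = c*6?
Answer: 36448000/49 ≈ 7.4384e+5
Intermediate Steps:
q(D, c) = 12*c (q(D, c) = 2*(c*6) = 2*(6*c) = 12*c)
j(L, n) = -4 + L/n (j(L, n) = L/n - 4*1 = L/n - 4 = -4 + L/n)
d(v) = 49 (d(v) = (-4 + (12*(-1)²)/(-4))² = (-4 + (12*1)*(-¼))² = (-4 + 12*(-¼))² = (-4 - 3)² = (-7)² = 49)
((-1730 - 4970)*(-4285 - 1155))/d(55) = ((-1730 - 4970)*(-4285 - 1155))/49 = -6700*(-5440)*(1/49) = 36448000*(1/49) = 36448000/49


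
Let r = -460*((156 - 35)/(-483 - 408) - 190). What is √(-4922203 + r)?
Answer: I*√391613983/9 ≈ 2198.8*I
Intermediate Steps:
r = 7084460/81 (r = -460*(121/(-891) - 190) = -460*(121*(-1/891) - 190) = -460*(-11/81 - 190) = -460*(-15401/81) = 7084460/81 ≈ 87463.)
√(-4922203 + r) = √(-4922203 + 7084460/81) = √(-391613983/81) = I*√391613983/9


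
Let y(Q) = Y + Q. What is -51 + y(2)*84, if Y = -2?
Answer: -51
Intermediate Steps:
y(Q) = -2 + Q
-51 + y(2)*84 = -51 + (-2 + 2)*84 = -51 + 0*84 = -51 + 0 = -51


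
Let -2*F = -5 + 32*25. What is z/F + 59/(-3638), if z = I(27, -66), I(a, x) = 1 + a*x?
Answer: 12911651/2892210 ≈ 4.4643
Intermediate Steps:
z = -1781 (z = 1 + 27*(-66) = 1 - 1782 = -1781)
F = -795/2 (F = -(-5 + 32*25)/2 = -(-5 + 800)/2 = -1/2*795 = -795/2 ≈ -397.50)
z/F + 59/(-3638) = -1781/(-795/2) + 59/(-3638) = -1781*(-2/795) + 59*(-1/3638) = 3562/795 - 59/3638 = 12911651/2892210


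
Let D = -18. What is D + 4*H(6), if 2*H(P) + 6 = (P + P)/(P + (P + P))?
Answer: -86/3 ≈ -28.667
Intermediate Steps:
H(P) = -8/3 (H(P) = -3 + ((P + P)/(P + (P + P)))/2 = -3 + ((2*P)/(P + 2*P))/2 = -3 + ((2*P)/((3*P)))/2 = -3 + ((2*P)*(1/(3*P)))/2 = -3 + (½)*(⅔) = -3 + ⅓ = -8/3)
D + 4*H(6) = -18 + 4*(-8/3) = -18 - 32/3 = -86/3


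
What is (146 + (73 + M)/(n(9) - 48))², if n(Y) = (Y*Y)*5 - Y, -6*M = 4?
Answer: 23299274881/1089936 ≈ 21377.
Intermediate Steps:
M = -⅔ (M = -⅙*4 = -⅔ ≈ -0.66667)
n(Y) = -Y + 5*Y² (n(Y) = Y²*5 - Y = 5*Y² - Y = -Y + 5*Y²)
(146 + (73 + M)/(n(9) - 48))² = (146 + (73 - ⅔)/(9*(-1 + 5*9) - 48))² = (146 + 217/(3*(9*(-1 + 45) - 48)))² = (146 + 217/(3*(9*44 - 48)))² = (146 + 217/(3*(396 - 48)))² = (146 + (217/3)/348)² = (146 + (217/3)*(1/348))² = (146 + 217/1044)² = (152641/1044)² = 23299274881/1089936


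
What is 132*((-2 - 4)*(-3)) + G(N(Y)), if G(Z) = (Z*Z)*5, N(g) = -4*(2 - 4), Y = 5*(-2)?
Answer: 2696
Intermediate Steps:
Y = -10
N(g) = 8 (N(g) = -4*(-2) = 8)
G(Z) = 5*Z² (G(Z) = Z²*5 = 5*Z²)
132*((-2 - 4)*(-3)) + G(N(Y)) = 132*((-2 - 4)*(-3)) + 5*8² = 132*(-6*(-3)) + 5*64 = 132*18 + 320 = 2376 + 320 = 2696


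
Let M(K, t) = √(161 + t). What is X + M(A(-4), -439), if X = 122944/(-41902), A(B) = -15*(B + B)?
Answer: -61472/20951 + I*√278 ≈ -2.9341 + 16.673*I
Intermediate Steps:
A(B) = -30*B
X = -61472/20951 (X = 122944*(-1/41902) = -61472/20951 ≈ -2.9341)
X + M(A(-4), -439) = -61472/20951 + √(161 - 439) = -61472/20951 + √(-278) = -61472/20951 + I*√278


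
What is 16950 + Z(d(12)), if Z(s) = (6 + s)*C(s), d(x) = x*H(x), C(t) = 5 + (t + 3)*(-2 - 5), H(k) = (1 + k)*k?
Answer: -24622410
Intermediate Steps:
H(k) = k*(1 + k)
C(t) = -16 - 7*t (C(t) = 5 + (3 + t)*(-7) = 5 + (-21 - 7*t) = -16 - 7*t)
d(x) = x²*(1 + x) (d(x) = x*(x*(1 + x)) = x²*(1 + x))
Z(s) = (-16 - 7*s)*(6 + s) (Z(s) = (6 + s)*(-16 - 7*s) = (-16 - 7*s)*(6 + s))
16950 + Z(d(12)) = 16950 - (6 + 12²*(1 + 12))*(16 + 7*(12²*(1 + 12))) = 16950 - (6 + 144*13)*(16 + 7*(144*13)) = 16950 - (6 + 1872)*(16 + 7*1872) = 16950 - 1*1878*(16 + 13104) = 16950 - 1*1878*13120 = 16950 - 24639360 = -24622410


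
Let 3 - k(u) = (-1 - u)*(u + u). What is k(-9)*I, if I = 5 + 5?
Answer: 1470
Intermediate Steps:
k(u) = 3 - 2*u*(-1 - u) (k(u) = 3 - (-1 - u)*(u + u) = 3 - (-1 - u)*2*u = 3 - 2*u*(-1 - u))
I = 10
k(-9)*I = (3 + 2*(-9) + 2*(-9)**2)*10 = (3 - 18 + 2*81)*10 = (3 - 18 + 162)*10 = 147*10 = 1470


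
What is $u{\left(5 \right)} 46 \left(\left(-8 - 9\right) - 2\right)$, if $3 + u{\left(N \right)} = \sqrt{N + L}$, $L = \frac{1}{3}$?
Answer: $2622 - \frac{3496 \sqrt{3}}{3} \approx 603.58$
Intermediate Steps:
$L = \frac{1}{3} \approx 0.33333$
$u{\left(N \right)} = -3 + \sqrt{\frac{1}{3} + N}$ ($u{\left(N \right)} = -3 + \sqrt{N + \frac{1}{3}} = -3 + \sqrt{\frac{1}{3} + N}$)
$u{\left(5 \right)} 46 \left(\left(-8 - 9\right) - 2\right) = \left(-3 + \frac{\sqrt{3 + 9 \cdot 5}}{3}\right) 46 \left(\left(-8 - 9\right) - 2\right) = \left(-3 + \frac{\sqrt{3 + 45}}{3}\right) 46 \left(-17 - 2\right) = \left(-3 + \frac{\sqrt{48}}{3}\right) 46 \left(-19\right) = \left(-3 + \frac{4 \sqrt{3}}{3}\right) 46 \left(-19\right) = \left(-138 + \frac{184 \sqrt{3}}{3}\right) \left(-19\right) = 2622 - \frac{3496 \sqrt{3}}{3}$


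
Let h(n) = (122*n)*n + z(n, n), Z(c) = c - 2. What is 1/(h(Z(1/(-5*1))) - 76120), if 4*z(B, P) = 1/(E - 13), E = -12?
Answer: -100/7552953 ≈ -1.3240e-5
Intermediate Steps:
z(B, P) = -1/100 (z(B, P) = 1/(4*(-12 - 13)) = (¼)/(-25) = (¼)*(-1/25) = -1/100)
Z(c) = -2 + c
h(n) = -1/100 + 122*n² (h(n) = (122*n)*n - 1/100 = 122*n² - 1/100 = -1/100 + 122*n²)
1/(h(Z(1/(-5*1))) - 76120) = 1/((-1/100 + 122*(-2 + 1/(-5*1))²) - 76120) = 1/((-1/100 + 122*(-2 + 1/(-5))²) - 76120) = 1/((-1/100 + 122*(-2 - ⅕)²) - 76120) = 1/((-1/100 + 122*(-11/5)²) - 76120) = 1/((-1/100 + 122*(121/25)) - 76120) = 1/((-1/100 + 14762/25) - 76120) = 1/(59047/100 - 76120) = 1/(-7552953/100) = -100/7552953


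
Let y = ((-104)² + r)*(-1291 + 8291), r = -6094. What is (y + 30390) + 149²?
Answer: 33106591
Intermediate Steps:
y = 33054000 (y = ((-104)² - 6094)*(-1291 + 8291) = (10816 - 6094)*7000 = 4722*7000 = 33054000)
(y + 30390) + 149² = (33054000 + 30390) + 149² = 33084390 + 22201 = 33106591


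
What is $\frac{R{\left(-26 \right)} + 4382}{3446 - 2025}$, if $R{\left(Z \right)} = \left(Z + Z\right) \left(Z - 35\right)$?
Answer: $\frac{7554}{1421} \approx 5.316$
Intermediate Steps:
$R{\left(Z \right)} = 2 Z \left(-35 + Z\right)$
$\frac{R{\left(-26 \right)} + 4382}{3446 - 2025} = \frac{2 \left(-26\right) \left(-35 - 26\right) + 4382}{3446 - 2025} = \frac{2 \left(-26\right) \left(-61\right) + 4382}{1421} = \left(3172 + 4382\right) \frac{1}{1421} = 7554 \cdot \frac{1}{1421} = \frac{7554}{1421}$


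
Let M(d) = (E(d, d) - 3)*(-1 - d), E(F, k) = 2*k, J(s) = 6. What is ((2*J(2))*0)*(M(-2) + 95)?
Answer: 0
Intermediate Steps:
M(d) = (-1 - d)*(-3 + 2*d) (M(d) = (2*d - 3)*(-1 - d) = (-3 + 2*d)*(-1 - d) = (-1 - d)*(-3 + 2*d))
((2*J(2))*0)*(M(-2) + 95) = ((2*6)*0)*((3 - 2 - 2*(-2)**2) + 95) = (12*0)*((3 - 2 - 2*4) + 95) = 0*((3 - 2 - 8) + 95) = 0*(-7 + 95) = 0*88 = 0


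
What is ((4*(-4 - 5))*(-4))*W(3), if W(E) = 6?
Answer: 864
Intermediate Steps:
((4*(-4 - 5))*(-4))*W(3) = ((4*(-4 - 5))*(-4))*6 = ((4*(-9))*(-4))*6 = -36*(-4)*6 = 144*6 = 864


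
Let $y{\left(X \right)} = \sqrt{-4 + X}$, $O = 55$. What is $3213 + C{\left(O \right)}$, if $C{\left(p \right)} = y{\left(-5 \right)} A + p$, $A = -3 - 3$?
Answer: $3268 - 18 i \approx 3268.0 - 18.0 i$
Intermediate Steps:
$A = -6$ ($A = -3 - 3 = -6$)
$C{\left(p \right)} = p - 18 i$ ($C{\left(p \right)} = \sqrt{-4 - 5} \left(-6\right) + p = \sqrt{-9} \left(-6\right) + p = 3 i \left(-6\right) + p = - 18 i + p = p - 18 i$)
$3213 + C{\left(O \right)} = 3213 + \left(55 - 18 i\right) = 3268 - 18 i$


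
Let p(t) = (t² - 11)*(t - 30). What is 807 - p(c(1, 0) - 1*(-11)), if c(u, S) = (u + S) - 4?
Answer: 1973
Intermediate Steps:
c(u, S) = -4 + S + u (c(u, S) = (S + u) - 4 = -4 + S + u)
p(t) = (-30 + t)*(-11 + t²) (p(t) = (-11 + t²)*(-30 + t) = (-30 + t)*(-11 + t²))
807 - p(c(1, 0) - 1*(-11)) = 807 - (330 + ((-4 + 0 + 1) - 1*(-11))³ - 30*((-4 + 0 + 1) - 1*(-11))² - 11*((-4 + 0 + 1) - 1*(-11))) = 807 - (330 + (-3 + 11)³ - 30*(-3 + 11)² - 11*(-3 + 11)) = 807 - (330 + 8³ - 30*8² - 11*8) = 807 - (330 + 512 - 30*64 - 88) = 807 - (330 + 512 - 1920 - 88) = 807 - 1*(-1166) = 807 + 1166 = 1973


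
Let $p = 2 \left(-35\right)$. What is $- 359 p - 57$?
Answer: $25073$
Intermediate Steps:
$p = -70$
$- 359 p - 57 = \left(-359\right) \left(-70\right) - 57 = 25130 - 57 = 25073$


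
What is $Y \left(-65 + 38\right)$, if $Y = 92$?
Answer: $-2484$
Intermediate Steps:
$Y \left(-65 + 38\right) = 92 \left(-65 + 38\right) = 92 \left(-27\right) = -2484$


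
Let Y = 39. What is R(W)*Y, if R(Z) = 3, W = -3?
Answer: 117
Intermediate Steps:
R(W)*Y = 3*39 = 117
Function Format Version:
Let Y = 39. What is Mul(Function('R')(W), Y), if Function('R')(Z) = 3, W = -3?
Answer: 117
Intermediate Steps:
Mul(Function('R')(W), Y) = Mul(3, 39) = 117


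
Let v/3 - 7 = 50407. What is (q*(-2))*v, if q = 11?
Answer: -3327324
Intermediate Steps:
v = 151242 (v = 21 + 3*50407 = 21 + 151221 = 151242)
(q*(-2))*v = (11*(-2))*151242 = -22*151242 = -3327324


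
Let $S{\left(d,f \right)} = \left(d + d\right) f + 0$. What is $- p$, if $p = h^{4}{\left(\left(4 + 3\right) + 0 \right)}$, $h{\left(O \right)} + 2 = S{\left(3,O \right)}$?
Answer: $-2560000$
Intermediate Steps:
$S{\left(d,f \right)} = 2 d f$ ($S{\left(d,f \right)} = 2 d f + 0 = 2 d f$)
$h{\left(O \right)} = -2 + 6 O$ ($h{\left(O \right)} = -2 + 2 \cdot 3 O = -2 + 6 O$)
$p = 2560000$ ($p = \left(-2 + 6 \left(\left(4 + 3\right) + 0\right)\right)^{4} = \left(-2 + 6 \left(7 + 0\right)\right)^{4} = \left(-2 + 6 \cdot 7\right)^{4} = \left(-2 + 42\right)^{4} = 40^{4} = 2560000$)
$- p = \left(-1\right) 2560000 = -2560000$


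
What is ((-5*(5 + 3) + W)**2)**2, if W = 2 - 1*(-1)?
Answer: 1874161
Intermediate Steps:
W = 3 (W = 2 + 1 = 3)
((-5*(5 + 3) + W)**2)**2 = ((-5*(5 + 3) + 3)**2)**2 = ((-5*8 + 3)**2)**2 = ((-40 + 3)**2)**2 = ((-37)**2)**2 = 1369**2 = 1874161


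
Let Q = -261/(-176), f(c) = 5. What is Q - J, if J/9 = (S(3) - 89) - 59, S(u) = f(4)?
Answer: 226773/176 ≈ 1288.5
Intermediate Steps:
S(u) = 5
J = -1287 (J = 9*((5 - 89) - 59) = 9*(-84 - 59) = 9*(-143) = -1287)
Q = 261/176 (Q = -261*(-1/176) = 261/176 ≈ 1.4830)
Q - J = 261/176 - 1*(-1287) = 261/176 + 1287 = 226773/176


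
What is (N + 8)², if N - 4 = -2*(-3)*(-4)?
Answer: 144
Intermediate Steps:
N = -20 (N = 4 - 2*(-3)*(-4) = 4 + 6*(-4) = 4 - 24 = -20)
(N + 8)² = (-20 + 8)² = (-12)² = 144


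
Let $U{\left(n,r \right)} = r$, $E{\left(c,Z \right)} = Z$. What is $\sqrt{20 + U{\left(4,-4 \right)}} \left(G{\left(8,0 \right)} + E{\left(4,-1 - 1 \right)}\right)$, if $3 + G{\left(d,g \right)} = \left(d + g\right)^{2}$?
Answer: $236$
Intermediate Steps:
$G{\left(d,g \right)} = -3 + \left(d + g\right)^{2}$
$\sqrt{20 + U{\left(4,-4 \right)}} \left(G{\left(8,0 \right)} + E{\left(4,-1 - 1 \right)}\right) = \sqrt{20 - 4} \left(\left(-3 + \left(8 + 0\right)^{2}\right) - 2\right) = \sqrt{16} \left(\left(-3 + 8^{2}\right) - 2\right) = 4 \left(\left(-3 + 64\right) - 2\right) = 4 \left(61 - 2\right) = 4 \cdot 59 = 236$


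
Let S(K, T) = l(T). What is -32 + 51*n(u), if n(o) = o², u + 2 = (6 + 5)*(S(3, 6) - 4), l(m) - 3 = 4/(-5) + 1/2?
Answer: 1351819/100 ≈ 13518.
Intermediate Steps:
l(m) = 27/10 (l(m) = 3 + (4/(-5) + 1/2) = 3 + (4*(-⅕) + 1*(½)) = 3 + (-⅘ + ½) = 3 - 3/10 = 27/10)
S(K, T) = 27/10
u = -163/10 (u = -2 + (6 + 5)*(27/10 - 4) = -2 + 11*(-13/10) = -2 - 143/10 = -163/10 ≈ -16.300)
-32 + 51*n(u) = -32 + 51*(-163/10)² = -32 + 51*(26569/100) = -32 + 1355019/100 = 1351819/100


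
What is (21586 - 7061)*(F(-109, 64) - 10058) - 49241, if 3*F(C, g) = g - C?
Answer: -435912248/3 ≈ -1.4530e+8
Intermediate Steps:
F(C, g) = -C/3 + g/3 (F(C, g) = (g - C)/3 = -C/3 + g/3)
(21586 - 7061)*(F(-109, 64) - 10058) - 49241 = (21586 - 7061)*((-⅓*(-109) + (⅓)*64) - 10058) - 49241 = 14525*((109/3 + 64/3) - 10058) - 49241 = 14525*(173/3 - 10058) - 49241 = 14525*(-30001/3) - 49241 = -435764525/3 - 49241 = -435912248/3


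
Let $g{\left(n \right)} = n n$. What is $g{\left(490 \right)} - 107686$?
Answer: $132414$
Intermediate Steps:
$g{\left(n \right)} = n^{2}$
$g{\left(490 \right)} - 107686 = 490^{2} - 107686 = 240100 - 107686 = 132414$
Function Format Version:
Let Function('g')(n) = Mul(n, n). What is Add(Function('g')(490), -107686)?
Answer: 132414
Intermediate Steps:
Function('g')(n) = Pow(n, 2)
Add(Function('g')(490), -107686) = Add(Pow(490, 2), -107686) = Add(240100, -107686) = 132414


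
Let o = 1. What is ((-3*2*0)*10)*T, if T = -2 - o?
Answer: 0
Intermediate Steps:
T = -3 (T = -2 - 1*1 = -2 - 1 = -3)
((-3*2*0)*10)*T = ((-3*2*0)*10)*(-3) = (-6*0*10)*(-3) = (0*10)*(-3) = 0*(-3) = 0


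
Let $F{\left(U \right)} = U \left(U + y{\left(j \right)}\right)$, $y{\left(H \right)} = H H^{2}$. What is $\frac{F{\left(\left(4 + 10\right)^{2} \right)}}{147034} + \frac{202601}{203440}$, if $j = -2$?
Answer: $\frac{18642796277}{14956298480} \approx 1.2465$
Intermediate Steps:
$y{\left(H \right)} = H^{3}$
$F{\left(U \right)} = U \left(-8 + U\right)$ ($F{\left(U \right)} = U \left(U + \left(-2\right)^{3}\right) = U \left(U - 8\right) = U \left(-8 + U\right)$)
$\frac{F{\left(\left(4 + 10\right)^{2} \right)}}{147034} + \frac{202601}{203440} = \frac{\left(4 + 10\right)^{2} \left(-8 + \left(4 + 10\right)^{2}\right)}{147034} + \frac{202601}{203440} = 14^{2} \left(-8 + 14^{2}\right) \frac{1}{147034} + 202601 \cdot \frac{1}{203440} = 196 \left(-8 + 196\right) \frac{1}{147034} + \frac{202601}{203440} = 196 \cdot 188 \cdot \frac{1}{147034} + \frac{202601}{203440} = 36848 \cdot \frac{1}{147034} + \frac{202601}{203440} = \frac{18424}{73517} + \frac{202601}{203440} = \frac{18642796277}{14956298480}$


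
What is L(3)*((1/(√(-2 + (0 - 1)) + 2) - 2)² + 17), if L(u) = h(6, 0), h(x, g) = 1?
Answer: 2*(-7*I + 40*√3)/(-I + 4*√3) ≈ 19.878 + 0.84835*I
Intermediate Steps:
L(u) = 1
L(3)*((1/(√(-2 + (0 - 1)) + 2) - 2)² + 17) = 1*((1/(√(-2 + (0 - 1)) + 2) - 2)² + 17) = 1*((1/(√(-2 - 1) + 2) - 2)² + 17) = 1*((1/(√(-3) + 2) - 2)² + 17) = 1*((1/(I*√3 + 2) - 2)² + 17) = 1*((1/(2 + I*√3) - 2)² + 17) = 1*((-2 + 1/(2 + I*√3))² + 17) = 1*(17 + (-2 + 1/(2 + I*√3))²) = 17 + (-2 + 1/(2 + I*√3))²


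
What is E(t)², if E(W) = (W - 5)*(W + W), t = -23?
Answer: 1658944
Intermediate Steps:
E(W) = 2*W*(-5 + W) (E(W) = (-5 + W)*(2*W) = 2*W*(-5 + W))
E(t)² = (2*(-23)*(-5 - 23))² = (2*(-23)*(-28))² = 1288² = 1658944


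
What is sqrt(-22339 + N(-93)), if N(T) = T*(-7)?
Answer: 2*I*sqrt(5422) ≈ 147.27*I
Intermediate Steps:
N(T) = -7*T
sqrt(-22339 + N(-93)) = sqrt(-22339 - 7*(-93)) = sqrt(-22339 + 651) = sqrt(-21688) = 2*I*sqrt(5422)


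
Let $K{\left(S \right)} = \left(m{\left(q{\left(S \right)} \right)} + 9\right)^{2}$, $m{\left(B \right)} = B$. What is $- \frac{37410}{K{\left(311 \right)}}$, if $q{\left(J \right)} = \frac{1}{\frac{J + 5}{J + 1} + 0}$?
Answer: $- \frac{77825270}{207507} \approx -375.05$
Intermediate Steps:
$q{\left(J \right)} = \frac{1 + J}{5 + J}$ ($q{\left(J \right)} = \frac{1}{\frac{5 + J}{1 + J} + 0} = \frac{1}{\frac{1}{1 + J} \left(5 + J\right)} = \frac{1 + J}{5 + J}$)
$K{\left(S \right)} = \left(9 + \frac{1 + S}{5 + S}\right)^{2}$ ($K{\left(S \right)} = \left(\frac{1 + S}{5 + S} + 9\right)^{2} = \left(9 + \frac{1 + S}{5 + S}\right)^{2}$)
$- \frac{37410}{K{\left(311 \right)}} = - \frac{37410}{4 \frac{1}{\left(5 + 311\right)^{2}} \left(23 + 5 \cdot 311\right)^{2}} = - \frac{37410}{4 \cdot \frac{1}{99856} \left(23 + 1555\right)^{2}} = - \frac{37410}{4 \cdot \frac{1}{99856} \cdot 1578^{2}} = - \frac{37410}{4 \cdot \frac{1}{99856} \cdot 2490084} = - \frac{37410}{\frac{622521}{6241}} = \left(-37410\right) \frac{6241}{622521} = - \frac{77825270}{207507}$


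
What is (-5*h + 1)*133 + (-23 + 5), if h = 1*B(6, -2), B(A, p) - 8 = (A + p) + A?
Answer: -11855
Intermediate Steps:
B(A, p) = 8 + p + 2*A (B(A, p) = 8 + ((A + p) + A) = 8 + (p + 2*A) = 8 + p + 2*A)
h = 18 (h = 1*(8 - 2 + 2*6) = 1*(8 - 2 + 12) = 1*18 = 18)
(-5*h + 1)*133 + (-23 + 5) = (-5*18 + 1)*133 + (-23 + 5) = (-90 + 1)*133 - 18 = -89*133 - 18 = -11837 - 18 = -11855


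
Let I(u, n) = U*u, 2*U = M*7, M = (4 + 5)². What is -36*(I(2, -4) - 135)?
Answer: -15552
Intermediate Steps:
M = 81 (M = 9² = 81)
U = 567/2 (U = (81*7)/2 = (½)*567 = 567/2 ≈ 283.50)
I(u, n) = 567*u/2
-36*(I(2, -4) - 135) = -36*((567/2)*2 - 135) = -36*(567 - 135) = -36*432 = -15552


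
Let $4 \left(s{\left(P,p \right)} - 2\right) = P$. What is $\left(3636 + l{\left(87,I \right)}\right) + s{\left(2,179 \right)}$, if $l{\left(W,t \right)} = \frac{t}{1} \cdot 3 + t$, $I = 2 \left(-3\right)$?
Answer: $\frac{7229}{2} \approx 3614.5$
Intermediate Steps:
$s{\left(P,p \right)} = 2 + \frac{P}{4}$
$I = -6$
$l{\left(W,t \right)} = 4 t$ ($l{\left(W,t \right)} = t 1 \cdot 3 + t = t 3 + t = 3 t + t = 4 t$)
$\left(3636 + l{\left(87,I \right)}\right) + s{\left(2,179 \right)} = \left(3636 + 4 \left(-6\right)\right) + \left(2 + \frac{1}{4} \cdot 2\right) = \left(3636 - 24\right) + \left(2 + \frac{1}{2}\right) = 3612 + \frac{5}{2} = \frac{7229}{2}$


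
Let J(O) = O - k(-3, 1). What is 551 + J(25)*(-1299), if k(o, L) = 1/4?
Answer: -126397/4 ≈ -31599.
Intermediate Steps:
k(o, L) = ¼
J(O) = -¼ + O (J(O) = O - 1*¼ = O - ¼ = -¼ + O)
551 + J(25)*(-1299) = 551 + (-¼ + 25)*(-1299) = 551 + (99/4)*(-1299) = 551 - 128601/4 = -126397/4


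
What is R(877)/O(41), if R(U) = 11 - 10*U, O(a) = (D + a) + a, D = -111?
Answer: 8759/29 ≈ 302.03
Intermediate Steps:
O(a) = -111 + 2*a (O(a) = (-111 + a) + a = -111 + 2*a)
R(877)/O(41) = (11 - 10*877)/(-111 + 2*41) = (11 - 8770)/(-111 + 82) = -8759/(-29) = -8759*(-1/29) = 8759/29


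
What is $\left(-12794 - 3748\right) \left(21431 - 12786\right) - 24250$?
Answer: $-143029840$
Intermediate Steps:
$\left(-12794 - 3748\right) \left(21431 - 12786\right) - 24250 = \left(-16542\right) 8645 - 24250 = -143005590 - 24250 = -143029840$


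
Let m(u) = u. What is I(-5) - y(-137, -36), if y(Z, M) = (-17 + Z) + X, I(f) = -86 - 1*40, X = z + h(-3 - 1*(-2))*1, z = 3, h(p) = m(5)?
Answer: 20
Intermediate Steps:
h(p) = 5
X = 8 (X = 3 + 5*1 = 3 + 5 = 8)
I(f) = -126 (I(f) = -86 - 40 = -126)
y(Z, M) = -9 + Z (y(Z, M) = (-17 + Z) + 8 = -9 + Z)
I(-5) - y(-137, -36) = -126 - (-9 - 137) = -126 - 1*(-146) = -126 + 146 = 20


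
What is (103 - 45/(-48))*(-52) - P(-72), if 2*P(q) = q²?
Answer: -31987/4 ≈ -7996.8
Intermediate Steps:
P(q) = q²/2
(103 - 45/(-48))*(-52) - P(-72) = (103 - 45/(-48))*(-52) - (-72)²/2 = (103 - 45*(-1/48))*(-52) - 5184/2 = (103 + 15/16)*(-52) - 1*2592 = (1663/16)*(-52) - 2592 = -21619/4 - 2592 = -31987/4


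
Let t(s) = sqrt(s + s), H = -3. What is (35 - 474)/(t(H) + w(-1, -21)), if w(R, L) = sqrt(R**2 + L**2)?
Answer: -439/(sqrt(442) + I*sqrt(6)) ≈ -20.601 + 2.4003*I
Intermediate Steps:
t(s) = sqrt(2)*sqrt(s) (t(s) = sqrt(2*s) = sqrt(2)*sqrt(s))
w(R, L) = sqrt(L**2 + R**2)
(35 - 474)/(t(H) + w(-1, -21)) = (35 - 474)/(sqrt(2)*sqrt(-3) + sqrt((-21)**2 + (-1)**2)) = -439/(sqrt(2)*(I*sqrt(3)) + sqrt(441 + 1)) = -439/(I*sqrt(6) + sqrt(442)) = -439/(sqrt(442) + I*sqrt(6))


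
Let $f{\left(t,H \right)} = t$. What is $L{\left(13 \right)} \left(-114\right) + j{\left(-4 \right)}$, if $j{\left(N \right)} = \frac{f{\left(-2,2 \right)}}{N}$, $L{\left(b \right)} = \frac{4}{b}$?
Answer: $- \frac{899}{26} \approx -34.577$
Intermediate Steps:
$j{\left(N \right)} = - \frac{2}{N}$
$L{\left(13 \right)} \left(-114\right) + j{\left(-4 \right)} = \frac{4}{13} \left(-114\right) - \frac{2}{-4} = 4 \cdot \frac{1}{13} \left(-114\right) - - \frac{1}{2} = \frac{4}{13} \left(-114\right) + \frac{1}{2} = - \frac{456}{13} + \frac{1}{2} = - \frac{899}{26}$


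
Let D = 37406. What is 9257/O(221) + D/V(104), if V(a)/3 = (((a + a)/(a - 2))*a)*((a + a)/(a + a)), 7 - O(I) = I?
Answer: 8989829/578656 ≈ 15.536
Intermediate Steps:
O(I) = 7 - I
V(a) = 6*a**2/(-2 + a) (V(a) = 3*((((a + a)/(a - 2))*a)*((a + a)/(a + a))) = 3*((((2*a)/(-2 + a))*a)*((2*a)/((2*a)))) = 3*(((2*a/(-2 + a))*a)*((2*a)*(1/(2*a)))) = 3*((2*a**2/(-2 + a))*1) = 3*(2*a**2/(-2 + a)) = 6*a**2/(-2 + a))
9257/O(221) + D/V(104) = 9257/(7 - 1*221) + 37406/((6*104**2/(-2 + 104))) = 9257/(7 - 221) + 37406/((6*10816/102)) = 9257/(-214) + 37406/((6*10816*(1/102))) = 9257*(-1/214) + 37406/(10816/17) = -9257/214 + 37406*(17/10816) = -9257/214 + 317951/5408 = 8989829/578656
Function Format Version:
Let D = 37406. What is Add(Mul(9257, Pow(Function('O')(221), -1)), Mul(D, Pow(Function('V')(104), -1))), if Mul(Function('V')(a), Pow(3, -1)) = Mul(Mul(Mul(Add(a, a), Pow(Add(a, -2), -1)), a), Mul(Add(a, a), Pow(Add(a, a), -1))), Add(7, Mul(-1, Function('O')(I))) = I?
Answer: Rational(8989829, 578656) ≈ 15.536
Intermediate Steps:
Function('O')(I) = Add(7, Mul(-1, I))
Function('V')(a) = Mul(6, Pow(a, 2), Pow(Add(-2, a), -1)) (Function('V')(a) = Mul(3, Mul(Mul(Mul(Add(a, a), Pow(Add(a, -2), -1)), a), Mul(Add(a, a), Pow(Add(a, a), -1)))) = Mul(3, Mul(Mul(Mul(Mul(2, a), Pow(Add(-2, a), -1)), a), Mul(Mul(2, a), Pow(Mul(2, a), -1)))) = Mul(3, Mul(Mul(Mul(2, a, Pow(Add(-2, a), -1)), a), Mul(Mul(2, a), Mul(Rational(1, 2), Pow(a, -1))))) = Mul(3, Mul(Mul(2, Pow(a, 2), Pow(Add(-2, a), -1)), 1)) = Mul(3, Mul(2, Pow(a, 2), Pow(Add(-2, a), -1))) = Mul(6, Pow(a, 2), Pow(Add(-2, a), -1)))
Add(Mul(9257, Pow(Function('O')(221), -1)), Mul(D, Pow(Function('V')(104), -1))) = Add(Mul(9257, Pow(Add(7, Mul(-1, 221)), -1)), Mul(37406, Pow(Mul(6, Pow(104, 2), Pow(Add(-2, 104), -1)), -1))) = Add(Mul(9257, Pow(Add(7, -221), -1)), Mul(37406, Pow(Mul(6, 10816, Pow(102, -1)), -1))) = Add(Mul(9257, Pow(-214, -1)), Mul(37406, Pow(Mul(6, 10816, Rational(1, 102)), -1))) = Add(Mul(9257, Rational(-1, 214)), Mul(37406, Pow(Rational(10816, 17), -1))) = Add(Rational(-9257, 214), Mul(37406, Rational(17, 10816))) = Add(Rational(-9257, 214), Rational(317951, 5408)) = Rational(8989829, 578656)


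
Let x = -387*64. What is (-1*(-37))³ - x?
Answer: 75421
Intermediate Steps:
x = -24768
(-1*(-37))³ - x = (-1*(-37))³ - 1*(-24768) = 37³ + 24768 = 50653 + 24768 = 75421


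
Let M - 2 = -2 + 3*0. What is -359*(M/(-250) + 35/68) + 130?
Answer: -3725/68 ≈ -54.779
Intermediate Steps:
M = 0 (M = 2 + (-2 + 3*0) = 2 + (-2 + 0) = 2 - 2 = 0)
-359*(M/(-250) + 35/68) + 130 = -359*(0/(-250) + 35/68) + 130 = -359*(0*(-1/250) + 35*(1/68)) + 130 = -359*(0 + 35/68) + 130 = -359*35/68 + 130 = -12565/68 + 130 = -3725/68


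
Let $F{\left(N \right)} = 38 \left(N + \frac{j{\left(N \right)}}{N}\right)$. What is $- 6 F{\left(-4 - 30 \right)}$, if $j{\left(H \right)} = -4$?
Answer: $\frac{131328}{17} \approx 7725.2$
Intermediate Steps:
$F{\left(N \right)} = - \frac{152}{N} + 38 N$ ($F{\left(N \right)} = 38 \left(N - \frac{4}{N}\right) = - \frac{152}{N} + 38 N$)
$- 6 F{\left(-4 - 30 \right)} = - 6 \left(- \frac{152}{-4 - 30} + 38 \left(-4 - 30\right)\right) = - 6 \left(- \frac{152}{-34} + 38 \left(-34\right)\right) = - 6 \left(\left(-152\right) \left(- \frac{1}{34}\right) - 1292\right) = - 6 \left(\frac{76}{17} - 1292\right) = \left(-6\right) \left(- \frac{21888}{17}\right) = \frac{131328}{17}$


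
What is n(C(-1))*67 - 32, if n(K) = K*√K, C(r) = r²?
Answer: 35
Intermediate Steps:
n(K) = K^(3/2)
n(C(-1))*67 - 32 = ((-1)²)^(3/2)*67 - 32 = 1^(3/2)*67 - 32 = 1*67 - 32 = 67 - 32 = 35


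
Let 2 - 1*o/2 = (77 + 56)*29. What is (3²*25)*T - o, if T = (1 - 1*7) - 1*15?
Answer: 2985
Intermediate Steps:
o = -7710 (o = 4 - 2*(77 + 56)*29 = 4 - 266*29 = 4 - 2*3857 = 4 - 7714 = -7710)
T = -21 (T = (1 - 7) - 15 = -6 - 15 = -21)
(3²*25)*T - o = (3²*25)*(-21) - 1*(-7710) = (9*25)*(-21) + 7710 = 225*(-21) + 7710 = -4725 + 7710 = 2985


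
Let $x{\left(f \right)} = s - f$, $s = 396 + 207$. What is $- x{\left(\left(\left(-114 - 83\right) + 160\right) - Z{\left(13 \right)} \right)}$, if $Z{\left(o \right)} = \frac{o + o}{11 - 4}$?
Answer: $- \frac{4506}{7} \approx -643.71$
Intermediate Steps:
$s = 603$
$Z{\left(o \right)} = \frac{2 o}{7}$
$x{\left(f \right)} = 603 - f$
$- x{\left(\left(\left(-114 - 83\right) + 160\right) - Z{\left(13 \right)} \right)} = - (603 - \left(\left(\left(-114 - 83\right) + 160\right) - \frac{2}{7} \cdot 13\right)) = - (603 - \left(\left(-197 + 160\right) - \frac{26}{7}\right)) = - (603 - \left(-37 - \frac{26}{7}\right)) = - (603 - - \frac{285}{7}) = - (603 + \frac{285}{7}) = \left(-1\right) \frac{4506}{7} = - \frac{4506}{7}$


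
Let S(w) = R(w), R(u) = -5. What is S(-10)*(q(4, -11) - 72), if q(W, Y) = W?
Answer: 340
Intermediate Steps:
S(w) = -5
S(-10)*(q(4, -11) - 72) = -5*(4 - 72) = -5*(-68) = 340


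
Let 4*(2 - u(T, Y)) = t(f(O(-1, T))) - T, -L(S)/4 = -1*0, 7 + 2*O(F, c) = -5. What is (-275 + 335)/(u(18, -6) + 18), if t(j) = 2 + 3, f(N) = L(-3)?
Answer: 80/31 ≈ 2.5806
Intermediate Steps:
O(F, c) = -6 (O(F, c) = -7/2 + (½)*(-5) = -7/2 - 5/2 = -6)
L(S) = 0 (L(S) = -(-4)*0 = -4*0 = 0)
f(N) = 0
t(j) = 5
u(T, Y) = ¾ + T/4 (u(T, Y) = 2 - (5 - T)/4 = 2 + (-5/4 + T/4) = ¾ + T/4)
(-275 + 335)/(u(18, -6) + 18) = (-275 + 335)/((¾ + (¼)*18) + 18) = 60/((¾ + 9/2) + 18) = 60/(21/4 + 18) = 60/(93/4) = 60*(4/93) = 80/31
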